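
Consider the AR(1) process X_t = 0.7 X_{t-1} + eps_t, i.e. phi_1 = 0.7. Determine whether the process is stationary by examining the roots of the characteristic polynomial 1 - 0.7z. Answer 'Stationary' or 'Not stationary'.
\text{Stationary}

The AR(p) characteristic polynomial is P(z) = 1 - 0.7z.
Stationarity requires all roots to lie outside the unit circle, i.e. |z| > 1 for every root.
This is linear in z: 1 + (-0.7) z = 0  =>  z = -1/(-0.7) = 1.428571,  |z| = 1.428571.
Moduli of all roots: 1.4286.
All moduli strictly greater than 1? Yes.
Verdict: Stationary.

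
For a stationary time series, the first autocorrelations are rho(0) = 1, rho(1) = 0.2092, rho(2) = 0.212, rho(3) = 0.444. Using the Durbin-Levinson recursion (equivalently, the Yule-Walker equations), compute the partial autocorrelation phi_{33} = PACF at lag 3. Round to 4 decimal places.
\phi_{33} = 0.4000

The PACF at lag k is phi_{kk}, the last component of the solution
to the Yule-Walker system G_k phi = r_k where
  (G_k)_{ij} = rho(|i - j|), (r_k)_i = rho(i), i,j = 1..k.
Equivalently, Durbin-Levinson gives phi_{kk} iteratively:
  phi_{11} = rho(1)
  phi_{kk} = [rho(k) - sum_{j=1..k-1} phi_{k-1,j} rho(k-j)]
            / [1 - sum_{j=1..k-1} phi_{k-1,j} rho(j)],
  phi_{k,j} = phi_{k-1,j} - phi_{kk} phi_{k-1,k-j},  j = 1..k-1.
Step k = 1:
  phi_11 = rho(1) = 0.2092.
Step k = 2:
  phi_22 = [rho(2) - phi_11 rho(1)] / [1 - phi_11 rho(1)] = [0.212 - (0.2092)(0.2092)] / [1 - (0.2092)(0.2092)]
         = 0.16823536 / 0.95623536 = 0.175935.
  Update: phi_21 = phi_11 - phi_22 phi_11 = 0.2092 - (0.175935)(0.2092) = 0.172394.
Step k = 3:
  phi_33 = [rho(3) - phi_21 rho(2) - phi_22 rho(1)] / [1 - phi_21 rho(1) - phi_22 rho(2)]
    numerator   = 0.444 - (0.172394)(0.212) - (0.175935)(0.2092) = 0.37064677
    denominator = 1 - (0.172394)(0.2092) - (0.175935)(0.212) = 0.92663686
  phi_33 = 0.37064677 / 0.92663686 = 0.4.
Therefore phi_{33} = 0.4000.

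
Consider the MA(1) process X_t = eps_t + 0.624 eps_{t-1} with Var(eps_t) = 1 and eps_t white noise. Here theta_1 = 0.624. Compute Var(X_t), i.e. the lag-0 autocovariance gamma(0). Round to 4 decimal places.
\gamma(0) = 1.3894

For an MA(q) process X_t = eps_t + sum_i theta_i eps_{t-i} with
Var(eps_t) = sigma^2, the variance is
  gamma(0) = sigma^2 * (1 + sum_i theta_i^2).
  sum_i theta_i^2 = (0.624)^2 = 0.389376.
  gamma(0) = 1 * (1 + 0.389376) = 1 * 1.389376 = 1.389376, which rounds to 1.3894.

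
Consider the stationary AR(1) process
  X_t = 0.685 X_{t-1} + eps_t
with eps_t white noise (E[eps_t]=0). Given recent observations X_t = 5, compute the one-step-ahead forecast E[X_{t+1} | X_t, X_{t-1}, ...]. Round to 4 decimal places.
E[X_{t+1} \mid \mathcal F_t] = 3.4250

For an AR(p) model X_t = c + sum_i phi_i X_{t-i} + eps_t, the
one-step-ahead conditional mean is
  E[X_{t+1} | X_t, ...] = c + sum_i phi_i X_{t+1-i}.
Substitute known values:
  E[X_{t+1} | ...] = (0.685) * (5)
                   = 3.4250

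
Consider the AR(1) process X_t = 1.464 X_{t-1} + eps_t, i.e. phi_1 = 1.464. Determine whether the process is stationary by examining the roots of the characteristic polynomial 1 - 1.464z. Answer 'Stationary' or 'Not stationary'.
\text{Not stationary}

The AR(p) characteristic polynomial is P(z) = 1 - 1.464z.
Stationarity requires all roots to lie outside the unit circle, i.e. |z| > 1 for every root.
This is linear in z: 1 + (-1.464) z = 0  =>  z = -1/(-1.464) = 0.68306,  |z| = 0.68306.
Moduli of all roots: 0.6831.
All moduli strictly greater than 1? No.
Verdict: Not stationary.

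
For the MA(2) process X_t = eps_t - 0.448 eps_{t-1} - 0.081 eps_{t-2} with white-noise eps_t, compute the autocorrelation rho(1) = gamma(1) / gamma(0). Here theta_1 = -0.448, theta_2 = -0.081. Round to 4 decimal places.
\rho(1) = -0.3410

For an MA(q) process with theta_0 = 1, the autocovariance is
  gamma(k) = sigma^2 * sum_{i=0..q-k} theta_i * theta_{i+k},
and rho(k) = gamma(k) / gamma(0). Sigma^2 cancels.
  numerator   = (1)*(-0.448) + (-0.448)*(-0.081) = -0.411712.
  denominator = (1)^2 + (-0.448)^2 + (-0.081)^2 = 1.207265.
  rho(1) = -0.411712 / 1.207265 = -0.3410.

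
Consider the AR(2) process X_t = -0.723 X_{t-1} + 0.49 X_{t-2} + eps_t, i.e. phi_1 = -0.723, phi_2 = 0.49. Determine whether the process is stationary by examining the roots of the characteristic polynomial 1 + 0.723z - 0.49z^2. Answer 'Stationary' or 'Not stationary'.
\text{Not stationary}

The AR(p) characteristic polynomial is P(z) = 1 + 0.723z - 0.49z^2.
Stationarity requires all roots to lie outside the unit circle, i.e. |z| > 1 for every root.
Set 1 + (0.723) z + (-0.49) z^2 = 0, i.e. a z^2 + b z + c = 0 with a = -0.49, b = 0.723, c = 1.
Discriminant D = b^2 - 4ac = (0.723)^2 - 4*(-0.49)*1 = 0.522729 - (-1.96) = 2.482729.
D >= 0, so the roots are real: z = (-b +/- sqrt(D)) / (2a) = (-0.723 +/- 1.575668) / (-0.98).
  z_1 = (-0.723 + 1.575668) / (-0.98) = -0.8701,   |z_1| = 0.8701.
  z_2 = (-0.723 - 1.575668) / (-0.98) = 2.3456,   |z_2| = 2.3456.
Moduli of all roots: 0.8701, 2.3456.
All moduli strictly greater than 1? No.
Verdict: Not stationary.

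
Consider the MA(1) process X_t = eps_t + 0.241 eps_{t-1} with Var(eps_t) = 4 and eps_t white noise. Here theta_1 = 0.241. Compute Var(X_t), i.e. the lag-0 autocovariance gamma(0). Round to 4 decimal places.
\gamma(0) = 4.2323

For an MA(q) process X_t = eps_t + sum_i theta_i eps_{t-i} with
Var(eps_t) = sigma^2, the variance is
  gamma(0) = sigma^2 * (1 + sum_i theta_i^2).
  sum_i theta_i^2 = (0.241)^2 = 0.058081.
  gamma(0) = 4 * (1 + 0.058081) = 4 * 1.058081 = 4.232324, which rounds to 4.2323.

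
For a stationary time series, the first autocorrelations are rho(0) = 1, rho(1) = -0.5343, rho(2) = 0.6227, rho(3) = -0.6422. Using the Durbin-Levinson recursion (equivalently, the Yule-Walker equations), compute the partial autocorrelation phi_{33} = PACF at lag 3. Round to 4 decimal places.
\phi_{33} = -0.3860

The PACF at lag k is phi_{kk}, the last component of the solution
to the Yule-Walker system G_k phi = r_k where
  (G_k)_{ij} = rho(|i - j|), (r_k)_i = rho(i), i,j = 1..k.
Equivalently, Durbin-Levinson gives phi_{kk} iteratively:
  phi_{11} = rho(1)
  phi_{kk} = [rho(k) - sum_{j=1..k-1} phi_{k-1,j} rho(k-j)]
            / [1 - sum_{j=1..k-1} phi_{k-1,j} rho(j)],
  phi_{k,j} = phi_{k-1,j} - phi_{kk} phi_{k-1,k-j},  j = 1..k-1.
Step k = 1:
  phi_11 = rho(1) = -0.5343.
Step k = 2:
  phi_22 = [rho(2) - phi_11 rho(1)] / [1 - phi_11 rho(1)] = [0.6227 - (-0.5343)(-0.5343)] / [1 - (-0.5343)(-0.5343)]
         = 0.33722351 / 0.71452351 = 0.471956.
  Update: phi_21 = phi_11 - phi_22 phi_11 = -0.5343 - (0.471956)(-0.5343) = -0.282134.
Step k = 3:
  phi_33 = [rho(3) - phi_21 rho(2) - phi_22 rho(1)] / [1 - phi_21 rho(1) - phi_22 rho(2)]
    numerator   = -0.6422 - (-0.282134)(0.6227) - (0.471956)(-0.5343) = -0.21434917
    denominator = 1 - (-0.282134)(-0.5343) - (0.471956)(0.6227) = 0.55536892
  phi_33 = -0.21434917 / 0.55536892 = -0.386.
Therefore phi_{33} = -0.3860.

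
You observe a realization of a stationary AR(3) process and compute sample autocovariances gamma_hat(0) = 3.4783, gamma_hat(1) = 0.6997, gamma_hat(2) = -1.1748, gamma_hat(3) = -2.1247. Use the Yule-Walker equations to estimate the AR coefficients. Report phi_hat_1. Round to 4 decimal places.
\hat\phi_{1} = 0.0680

The Yule-Walker equations for an AR(p) process read, in matrix form,
  Gamma_p phi = r_p,   with   (Gamma_p)_{ij} = gamma(|i - j|),
                       (r_p)_i = gamma(i),   i,j = 1..p.
Substitute the sample gammas (Toeplitz matrix and right-hand side of size 3):
  Gamma_p = [[3.4783, 0.6997, -1.1748], [0.6997, 3.4783, 0.6997], [-1.1748, 0.6997, 3.4783]]
  r_p     = [0.6997, -1.1748, -2.1247]
Written out (R1..R3):
  (R1) 3.4783 phi_1 + 0.6997 phi_2 - 1.1748 phi_3 = 0.6997
  (R2) 0.6997 phi_1 + 3.4783 phi_2 + 0.6997 phi_3 = -1.1748
  (R3) -1.1748 phi_1 + 0.6997 phi_2 + 3.4783 phi_3 = -2.1247
Gaussian elimination:
  R2 <- R2 - (0.6997/3.4783) R1 = R2 - (0.201161) R1:  3.337547 phi_2 + 0.936025 phi_3 = -1.315553
  R3 <- R3 - (-1.1748/3.4783) R1 = R3 - (-0.337751) R1:  0.936025 phi_2 + 3.08151 phi_3 = -1.888375
  R3 <- R3 - (0.936025/3.337547) R2 = R3 - (0.280453) R2:  2.818999 phi_3 = -1.519425
Back-substitution:
  phi_hat_3 = -1.519425 / 2.818999 = -0.538994
  phi_hat_2 = (-1.315553 - (0.936025)(-0.538994)) / 3.337547 = -0.243005
  phi_hat_1 = (0.6997 - (0.6997)(-0.243005) - (-1.1748)(-0.538994)) / 3.4783 = 0.067999
So phi_hat = [0.0680, -0.2430, -0.5390].
Therefore phi_hat_1 = 0.0680.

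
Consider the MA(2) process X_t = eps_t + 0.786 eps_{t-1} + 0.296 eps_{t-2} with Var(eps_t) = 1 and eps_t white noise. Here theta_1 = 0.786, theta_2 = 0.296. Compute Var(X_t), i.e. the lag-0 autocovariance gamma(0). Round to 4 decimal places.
\gamma(0) = 1.7054

For an MA(q) process X_t = eps_t + sum_i theta_i eps_{t-i} with
Var(eps_t) = sigma^2, the variance is
  gamma(0) = sigma^2 * (1 + sum_i theta_i^2).
  sum_i theta_i^2 = (0.786)^2 + (0.296)^2 = 0.617796 + 0.087616 = 0.705412.
  gamma(0) = 1 * (1 + 0.705412) = 1 * 1.705412 = 1.705412, which rounds to 1.7054.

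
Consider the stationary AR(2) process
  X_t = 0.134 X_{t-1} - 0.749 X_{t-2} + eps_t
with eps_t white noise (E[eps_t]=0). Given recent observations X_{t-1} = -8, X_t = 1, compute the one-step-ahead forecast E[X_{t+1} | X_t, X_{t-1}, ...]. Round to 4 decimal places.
E[X_{t+1} \mid \mathcal F_t] = 6.1260

For an AR(p) model X_t = c + sum_i phi_i X_{t-i} + eps_t, the
one-step-ahead conditional mean is
  E[X_{t+1} | X_t, ...] = c + sum_i phi_i X_{t+1-i}.
Substitute known values:
  E[X_{t+1} | ...] = (0.134) * (1) + (-0.749) * (-8)
                   = 6.1260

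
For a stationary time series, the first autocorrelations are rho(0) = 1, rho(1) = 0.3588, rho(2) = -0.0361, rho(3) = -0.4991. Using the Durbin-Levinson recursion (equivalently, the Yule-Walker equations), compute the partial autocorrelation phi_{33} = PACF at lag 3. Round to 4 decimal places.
\phi_{33} = -0.4950

The PACF at lag k is phi_{kk}, the last component of the solution
to the Yule-Walker system G_k phi = r_k where
  (G_k)_{ij} = rho(|i - j|), (r_k)_i = rho(i), i,j = 1..k.
Equivalently, Durbin-Levinson gives phi_{kk} iteratively:
  phi_{11} = rho(1)
  phi_{kk} = [rho(k) - sum_{j=1..k-1} phi_{k-1,j} rho(k-j)]
            / [1 - sum_{j=1..k-1} phi_{k-1,j} rho(j)],
  phi_{k,j} = phi_{k-1,j} - phi_{kk} phi_{k-1,k-j},  j = 1..k-1.
Step k = 1:
  phi_11 = rho(1) = 0.3588.
Step k = 2:
  phi_22 = [rho(2) - phi_11 rho(1)] / [1 - phi_11 rho(1)] = [-0.0361 - (0.3588)(0.3588)] / [1 - (0.3588)(0.3588)]
         = -0.16483744 / 0.87126256 = -0.189194.
  Update: phi_21 = phi_11 - phi_22 phi_11 = 0.3588 - (-0.189194)(0.3588) = 0.426683.
Step k = 3:
  phi_33 = [rho(3) - phi_21 rho(2) - phi_22 rho(1)] / [1 - phi_21 rho(1) - phi_22 rho(2)]
    numerator   = -0.4991 - (0.426683)(-0.0361) - (-0.189194)(0.3588) = -0.41581403
    denominator = 1 - (0.426683)(0.3588) - (-0.189194)(-0.0361) = 0.84007634
  phi_33 = -0.41581403 / 0.84007634 = -0.495.
Therefore phi_{33} = -0.4950.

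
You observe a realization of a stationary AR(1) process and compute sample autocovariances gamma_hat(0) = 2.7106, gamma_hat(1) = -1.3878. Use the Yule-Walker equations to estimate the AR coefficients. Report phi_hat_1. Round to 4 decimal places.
\hat\phi_{1} = -0.5120

The Yule-Walker equations for an AR(p) process read, in matrix form,
  Gamma_p phi = r_p,   with   (Gamma_p)_{ij} = gamma(|i - j|),
                       (r_p)_i = gamma(i),   i,j = 1..p.
Substitute the sample gammas (Toeplitz matrix and right-hand side of size 1):
  Gamma_p = [[2.7106]]
  r_p     = [-1.3878]
With p = 1 this is the single equation gamma(0) phi_1 = gamma(1):
  phi_hat_1 = gamma(1) / gamma(0) = -1.3878 / 2.7106 = -0.5120.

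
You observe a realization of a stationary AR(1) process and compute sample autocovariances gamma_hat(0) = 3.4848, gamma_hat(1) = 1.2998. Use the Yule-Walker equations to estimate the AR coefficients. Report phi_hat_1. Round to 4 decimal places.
\hat\phi_{1} = 0.3730

The Yule-Walker equations for an AR(p) process read, in matrix form,
  Gamma_p phi = r_p,   with   (Gamma_p)_{ij} = gamma(|i - j|),
                       (r_p)_i = gamma(i),   i,j = 1..p.
Substitute the sample gammas (Toeplitz matrix and right-hand side of size 1):
  Gamma_p = [[3.4848]]
  r_p     = [1.2998]
With p = 1 this is the single equation gamma(0) phi_1 = gamma(1):
  phi_hat_1 = gamma(1) / gamma(0) = 1.2998 / 3.4848 = 0.3730.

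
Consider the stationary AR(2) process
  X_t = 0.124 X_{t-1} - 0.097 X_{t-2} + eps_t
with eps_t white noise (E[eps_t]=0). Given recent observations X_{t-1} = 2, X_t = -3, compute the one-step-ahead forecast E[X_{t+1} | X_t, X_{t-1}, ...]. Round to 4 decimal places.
E[X_{t+1} \mid \mathcal F_t] = -0.5660

For an AR(p) model X_t = c + sum_i phi_i X_{t-i} + eps_t, the
one-step-ahead conditional mean is
  E[X_{t+1} | X_t, ...] = c + sum_i phi_i X_{t+1-i}.
Substitute known values:
  E[X_{t+1} | ...] = (0.124) * (-3) + (-0.097) * (2)
                   = -0.5660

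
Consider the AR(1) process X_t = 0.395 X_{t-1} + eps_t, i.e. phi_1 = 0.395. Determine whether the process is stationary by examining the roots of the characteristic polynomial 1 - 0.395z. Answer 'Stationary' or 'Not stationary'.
\text{Stationary}

The AR(p) characteristic polynomial is P(z) = 1 - 0.395z.
Stationarity requires all roots to lie outside the unit circle, i.e. |z| > 1 for every root.
This is linear in z: 1 + (-0.395) z = 0  =>  z = -1/(-0.395) = 2.531646,  |z| = 2.531646.
Moduli of all roots: 2.5316.
All moduli strictly greater than 1? Yes.
Verdict: Stationary.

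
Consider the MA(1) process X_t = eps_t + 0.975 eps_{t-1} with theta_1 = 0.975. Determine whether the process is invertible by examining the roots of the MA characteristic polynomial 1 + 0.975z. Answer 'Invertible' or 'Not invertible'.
\text{Invertible}

The MA(q) characteristic polynomial is P(z) = 1 + 0.975z.
Invertibility requires all roots to lie outside the unit circle, i.e. |z| > 1 for every root.
This is linear in z: 1 + (0.975) z = 0  =>  z = -1/(0.975) = -1.025641,  |z| = 1.025641.
Moduli of all roots: 1.0256.
All moduli strictly greater than 1? Yes.
Verdict: Invertible.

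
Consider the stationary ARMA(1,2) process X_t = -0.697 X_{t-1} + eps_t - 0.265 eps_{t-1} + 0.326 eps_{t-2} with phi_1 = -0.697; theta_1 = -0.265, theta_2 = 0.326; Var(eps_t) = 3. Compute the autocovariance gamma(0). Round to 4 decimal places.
\gamma(0) = 11.5701

Multiply the model equation by X_{t-k} and take expectations. With theta_0 = psi_0 = 1 and psi_j the MA(infinity) weights, this gives
  gamma(k) - sum_i phi_i gamma(k-i) = c_k,
  c_k = sigma^2 * sum_{j=k..q} theta_j psi_{j-k}   (c_k = 0 for k > q),
using gamma(-m) = gamma(m).
psi-weights needed (psi_j = theta_j + sum_i phi_i psi_{j-i}):
  psi_1 = theta_1 + phi_1 = -0.265 + (-0.697) = -0.962
  psi_2 = theta_2 + phi_1 psi_1 = 0.326 + (-0.697)(-0.962) = 0.996514
Right-hand sides:
  c_0 = sigma^2 (1 + theta_1 psi_1 + theta_2 psi_2) = 3 * (1 + (-0.265)(-0.962) + (0.326)(0.996514)) = 3 * 1.579794 = 4.739381
  c_1 = sigma^2 (theta_1 + theta_2 psi_1) = 3 * (-0.265 + (0.326)(-0.962)) = -1.735836
  c_2 = sigma^2 theta_2 = 3 * (0.326) = 0.978
Equations for k = 0 and k = 1 (AR order 1):
  gamma(0) = phi_1 gamma(1) + c_0
  gamma(1) = phi_1 gamma(0) + c_1
Substituting the second into the first: gamma(0) (1 - phi_1^2) = c_0 + phi_1 c_1, so
  gamma(0) = (c_0 + phi_1 c_1) / (1 - phi_1^2) = (4.739381 + (-0.697)(-1.735836)) / (1 - (-0.697)^2) = 5.949258 / 0.514191 = 11.570133.
Therefore gamma(0) = 11.5701 (to 4 decimal places).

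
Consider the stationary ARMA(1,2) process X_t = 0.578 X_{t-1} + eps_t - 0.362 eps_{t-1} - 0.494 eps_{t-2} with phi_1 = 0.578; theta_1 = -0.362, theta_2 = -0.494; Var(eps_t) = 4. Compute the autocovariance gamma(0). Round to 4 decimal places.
\gamma(0) = 5.0052

Multiply the model equation by X_{t-k} and take expectations. With theta_0 = psi_0 = 1 and psi_j the MA(infinity) weights, this gives
  gamma(k) - sum_i phi_i gamma(k-i) = c_k,
  c_k = sigma^2 * sum_{j=k..q} theta_j psi_{j-k}   (c_k = 0 for k > q),
using gamma(-m) = gamma(m).
psi-weights needed (psi_j = theta_j + sum_i phi_i psi_{j-i}):
  psi_1 = theta_1 + phi_1 = -0.362 + (0.578) = 0.216
  psi_2 = theta_2 + phi_1 psi_1 = -0.494 + (0.578)(0.216) = -0.369152
Right-hand sides:
  c_0 = sigma^2 (1 + theta_1 psi_1 + theta_2 psi_2) = 4 * (1 + (-0.362)(0.216) + (-0.494)(-0.369152)) = 4 * 1.104169 = 4.416676
  c_1 = sigma^2 (theta_1 + theta_2 psi_1) = 4 * (-0.362 + (-0.494)(0.216)) = -1.874816
  c_2 = sigma^2 theta_2 = 4 * (-0.494) = -1.976
Equations for k = 0 and k = 1 (AR order 1):
  gamma(0) = phi_1 gamma(1) + c_0
  gamma(1) = phi_1 gamma(0) + c_1
Substituting the second into the first: gamma(0) (1 - phi_1^2) = c_0 + phi_1 c_1, so
  gamma(0) = (c_0 + phi_1 c_1) / (1 - phi_1^2) = (4.416676 + (0.578)(-1.874816)) / (1 - (0.578)^2) = 3.333033 / 0.665916 = 5.005185.
Therefore gamma(0) = 5.0052 (to 4 decimal places).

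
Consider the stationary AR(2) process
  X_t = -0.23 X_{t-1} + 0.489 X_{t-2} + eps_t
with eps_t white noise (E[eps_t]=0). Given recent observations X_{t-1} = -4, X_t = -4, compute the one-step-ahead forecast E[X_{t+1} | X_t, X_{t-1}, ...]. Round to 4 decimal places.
E[X_{t+1} \mid \mathcal F_t] = -1.0360

For an AR(p) model X_t = c + sum_i phi_i X_{t-i} + eps_t, the
one-step-ahead conditional mean is
  E[X_{t+1} | X_t, ...] = c + sum_i phi_i X_{t+1-i}.
Substitute known values:
  E[X_{t+1} | ...] = (-0.23) * (-4) + (0.489) * (-4)
                   = -1.0360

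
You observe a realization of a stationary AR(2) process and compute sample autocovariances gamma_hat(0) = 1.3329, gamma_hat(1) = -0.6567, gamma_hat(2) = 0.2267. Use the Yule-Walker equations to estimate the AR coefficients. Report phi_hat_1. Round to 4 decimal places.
\hat\phi_{1} = -0.5400

The Yule-Walker equations for an AR(p) process read, in matrix form,
  Gamma_p phi = r_p,   with   (Gamma_p)_{ij} = gamma(|i - j|),
                       (r_p)_i = gamma(i),   i,j = 1..p.
Substitute the sample gammas (Toeplitz matrix and right-hand side of size 2):
  Gamma_p = [[1.3329, -0.6567], [-0.6567, 1.3329]]
  r_p     = [-0.6567, 0.2267]
Written out:
  1.3329 phi_1 - 0.6567 phi_2 = -0.6567
  -0.6567 phi_1 + 1.3329 phi_2 = 0.2267
Solve by Cramer's rule:
  det = gamma(0)^2 - gamma(1)^2 = (1.3329)^2 - (-0.6567)^2 = 1.77662241 - 0.43125489 = 1.34536752
  phi_hat_1 = [gamma(1) gamma(0) - gamma(1) gamma(2)] / det = [(-0.6567)(1.3329) - (-0.6567)(0.2267)] / 1.34536752 = -0.72644154 / 1.34536752 = -0.54
  phi_hat_2 = [gamma(0) gamma(2) - gamma(1)^2] / det = [(1.3329)(0.2267) - (-0.6567)^2] / 1.34536752 = -0.12908646 / 1.34536752 = -0.0959
So phi_hat = [-0.5400, -0.0959].
Therefore phi_hat_1 = -0.5400.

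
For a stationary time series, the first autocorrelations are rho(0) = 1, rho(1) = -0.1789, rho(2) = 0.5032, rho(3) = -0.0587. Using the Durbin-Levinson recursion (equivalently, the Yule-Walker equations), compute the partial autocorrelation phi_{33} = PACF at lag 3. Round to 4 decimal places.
\phi_{33} = 0.1010

The PACF at lag k is phi_{kk}, the last component of the solution
to the Yule-Walker system G_k phi = r_k where
  (G_k)_{ij} = rho(|i - j|), (r_k)_i = rho(i), i,j = 1..k.
Equivalently, Durbin-Levinson gives phi_{kk} iteratively:
  phi_{11} = rho(1)
  phi_{kk} = [rho(k) - sum_{j=1..k-1} phi_{k-1,j} rho(k-j)]
            / [1 - sum_{j=1..k-1} phi_{k-1,j} rho(j)],
  phi_{k,j} = phi_{k-1,j} - phi_{kk} phi_{k-1,k-j},  j = 1..k-1.
Step k = 1:
  phi_11 = rho(1) = -0.1789.
Step k = 2:
  phi_22 = [rho(2) - phi_11 rho(1)] / [1 - phi_11 rho(1)] = [0.5032 - (-0.1789)(-0.1789)] / [1 - (-0.1789)(-0.1789)]
         = 0.47119479 / 0.96799479 = 0.486774.
  Update: phi_21 = phi_11 - phi_22 phi_11 = -0.1789 - (0.486774)(-0.1789) = -0.091816.
Step k = 3:
  phi_33 = [rho(3) - phi_21 rho(2) - phi_22 rho(1)] / [1 - phi_21 rho(1) - phi_22 rho(2)]
    numerator   = -0.0587 - (-0.091816)(0.5032) - (0.486774)(-0.1789) = 0.07458575
    denominator = 1 - (-0.091816)(-0.1789) - (0.486774)(0.5032) = 0.73862937
  phi_33 = 0.07458575 / 0.73862937 = 0.101.
Therefore phi_{33} = 0.1010.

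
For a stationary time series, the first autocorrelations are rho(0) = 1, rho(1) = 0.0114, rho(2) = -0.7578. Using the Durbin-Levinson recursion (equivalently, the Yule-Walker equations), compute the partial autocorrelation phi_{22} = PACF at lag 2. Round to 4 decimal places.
\phi_{22} = -0.7580

The PACF at lag k is phi_{kk}, the last component of the solution
to the Yule-Walker system G_k phi = r_k where
  (G_k)_{ij} = rho(|i - j|), (r_k)_i = rho(i), i,j = 1..k.
Equivalently, Durbin-Levinson gives phi_{kk} iteratively:
  phi_{11} = rho(1)
  phi_{kk} = [rho(k) - sum_{j=1..k-1} phi_{k-1,j} rho(k-j)]
            / [1 - sum_{j=1..k-1} phi_{k-1,j} rho(j)],
  phi_{k,j} = phi_{k-1,j} - phi_{kk} phi_{k-1,k-j},  j = 1..k-1.
Step k = 1:
  phi_11 = rho(1) = 0.0114.
Step k = 2:
  phi_22 = [rho(2) - phi_11 rho(1)] / [1 - phi_11 rho(1)] = [-0.7578 - (0.0114)(0.0114)] / [1 - (0.0114)(0.0114)]
         = -0.75792996 / 0.99987004 = -0.758.
Therefore phi_{22} = -0.7580.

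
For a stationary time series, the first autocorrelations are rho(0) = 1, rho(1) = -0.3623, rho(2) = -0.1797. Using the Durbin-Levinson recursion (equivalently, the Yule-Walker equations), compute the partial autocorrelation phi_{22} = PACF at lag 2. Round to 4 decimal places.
\phi_{22} = -0.3579

The PACF at lag k is phi_{kk}, the last component of the solution
to the Yule-Walker system G_k phi = r_k where
  (G_k)_{ij} = rho(|i - j|), (r_k)_i = rho(i), i,j = 1..k.
Equivalently, Durbin-Levinson gives phi_{kk} iteratively:
  phi_{11} = rho(1)
  phi_{kk} = [rho(k) - sum_{j=1..k-1} phi_{k-1,j} rho(k-j)]
            / [1 - sum_{j=1..k-1} phi_{k-1,j} rho(j)],
  phi_{k,j} = phi_{k-1,j} - phi_{kk} phi_{k-1,k-j},  j = 1..k-1.
Step k = 1:
  phi_11 = rho(1) = -0.3623.
Step k = 2:
  phi_22 = [rho(2) - phi_11 rho(1)] / [1 - phi_11 rho(1)] = [-0.1797 - (-0.3623)(-0.3623)] / [1 - (-0.3623)(-0.3623)]
         = -0.31096129 / 0.86873871 = -0.3579.
Therefore phi_{22} = -0.3579.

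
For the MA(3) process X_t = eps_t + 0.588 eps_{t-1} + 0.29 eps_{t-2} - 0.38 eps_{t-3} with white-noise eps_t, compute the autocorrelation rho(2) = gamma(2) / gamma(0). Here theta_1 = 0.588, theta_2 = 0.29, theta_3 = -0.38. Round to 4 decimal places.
\rho(2) = 0.0423

For an MA(q) process with theta_0 = 1, the autocovariance is
  gamma(k) = sigma^2 * sum_{i=0..q-k} theta_i * theta_{i+k},
and rho(k) = gamma(k) / gamma(0). Sigma^2 cancels.
  numerator   = (1)*(0.29) + (0.588)*(-0.38) = 0.06656.
  denominator = (1)^2 + (0.588)^2 + (0.29)^2 + (-0.38)^2 = 1.574244.
  rho(2) = 0.06656 / 1.574244 = 0.0423.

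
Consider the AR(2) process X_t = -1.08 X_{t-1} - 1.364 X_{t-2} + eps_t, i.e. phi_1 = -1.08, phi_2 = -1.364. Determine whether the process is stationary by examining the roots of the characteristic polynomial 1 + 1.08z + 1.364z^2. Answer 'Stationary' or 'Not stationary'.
\text{Not stationary}

The AR(p) characteristic polynomial is P(z) = 1 + 1.08z + 1.364z^2.
Stationarity requires all roots to lie outside the unit circle, i.e. |z| > 1 for every root.
Set 1 + (1.08) z + (1.364) z^2 = 0, i.e. a z^2 + b z + c = 0 with a = 1.364, b = 1.08, c = 1.
Discriminant D = b^2 - 4ac = (1.08)^2 - 4*(1.364)*1 = 1.1664 - (5.456) = -4.2896.
D < 0, so the roots are the complex-conjugate pair z = (-b +/- i sqrt(-D)) / (2a) = -0.3959 +/- 0.7592i.
For a conjugate pair |z|^2 = z * conj(z) = (product of roots) = c/a = 1/(1.364) = 0.733138, so |z| = sqrt(0.733138) = 0.8562 for both roots.
Moduli of all roots: 0.8562, 0.8562.
All moduli strictly greater than 1? No.
Verdict: Not stationary.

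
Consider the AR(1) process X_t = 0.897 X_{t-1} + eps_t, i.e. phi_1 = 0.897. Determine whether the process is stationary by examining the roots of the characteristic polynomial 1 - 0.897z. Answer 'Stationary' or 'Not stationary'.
\text{Stationary}

The AR(p) characteristic polynomial is P(z) = 1 - 0.897z.
Stationarity requires all roots to lie outside the unit circle, i.e. |z| > 1 for every root.
This is linear in z: 1 + (-0.897) z = 0  =>  z = -1/(-0.897) = 1.114827,  |z| = 1.114827.
Moduli of all roots: 1.1148.
All moduli strictly greater than 1? Yes.
Verdict: Stationary.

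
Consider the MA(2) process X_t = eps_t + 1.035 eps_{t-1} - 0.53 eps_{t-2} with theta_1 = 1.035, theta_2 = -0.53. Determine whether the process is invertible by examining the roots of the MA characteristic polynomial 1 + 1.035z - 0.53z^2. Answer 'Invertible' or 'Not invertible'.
\text{Not invertible}

The MA(q) characteristic polynomial is P(z) = 1 + 1.035z - 0.53z^2.
Invertibility requires all roots to lie outside the unit circle, i.e. |z| > 1 for every root.
Set 1 + (1.035) z + (-0.53) z^2 = 0, i.e. a z^2 + b z + c = 0 with a = -0.53, b = 1.035, c = 1.
Discriminant D = b^2 - 4ac = (1.035)^2 - 4*(-0.53)*1 = 1.071225 - (-2.12) = 3.191225.
D >= 0, so the roots are real: z = (-b +/- sqrt(D)) / (2a) = (-1.035 +/- 1.7864) / (-1.06).
  z_1 = (-1.035 + 1.7864) / (-1.06) = -0.7089,   |z_1| = 0.7089.
  z_2 = (-1.035 - 1.7864) / (-1.06) = 2.6617,   |z_2| = 2.6617.
Moduli of all roots: 0.7089, 2.6617.
All moduli strictly greater than 1? No.
Verdict: Not invertible.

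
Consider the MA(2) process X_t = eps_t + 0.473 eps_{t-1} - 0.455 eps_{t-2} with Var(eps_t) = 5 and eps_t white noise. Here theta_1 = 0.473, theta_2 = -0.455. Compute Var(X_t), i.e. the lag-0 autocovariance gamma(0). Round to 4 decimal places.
\gamma(0) = 7.1538

For an MA(q) process X_t = eps_t + sum_i theta_i eps_{t-i} with
Var(eps_t) = sigma^2, the variance is
  gamma(0) = sigma^2 * (1 + sum_i theta_i^2).
  sum_i theta_i^2 = (0.473)^2 + (-0.455)^2 = 0.223729 + 0.207025 = 0.430754.
  gamma(0) = 5 * (1 + 0.430754) = 5 * 1.430754 = 7.15377, which rounds to 7.1538.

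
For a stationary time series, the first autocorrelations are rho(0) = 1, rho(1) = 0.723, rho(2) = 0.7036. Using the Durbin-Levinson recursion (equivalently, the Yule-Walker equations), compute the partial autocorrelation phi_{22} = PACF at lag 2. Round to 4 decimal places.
\phi_{22} = 0.3790

The PACF at lag k is phi_{kk}, the last component of the solution
to the Yule-Walker system G_k phi = r_k where
  (G_k)_{ij} = rho(|i - j|), (r_k)_i = rho(i), i,j = 1..k.
Equivalently, Durbin-Levinson gives phi_{kk} iteratively:
  phi_{11} = rho(1)
  phi_{kk} = [rho(k) - sum_{j=1..k-1} phi_{k-1,j} rho(k-j)]
            / [1 - sum_{j=1..k-1} phi_{k-1,j} rho(j)],
  phi_{k,j} = phi_{k-1,j} - phi_{kk} phi_{k-1,k-j},  j = 1..k-1.
Step k = 1:
  phi_11 = rho(1) = 0.723.
Step k = 2:
  phi_22 = [rho(2) - phi_11 rho(1)] / [1 - phi_11 rho(1)] = [0.7036 - (0.723)(0.723)] / [1 - (0.723)(0.723)]
         = 0.180871 / 0.477271 = 0.379.
Therefore phi_{22} = 0.3790.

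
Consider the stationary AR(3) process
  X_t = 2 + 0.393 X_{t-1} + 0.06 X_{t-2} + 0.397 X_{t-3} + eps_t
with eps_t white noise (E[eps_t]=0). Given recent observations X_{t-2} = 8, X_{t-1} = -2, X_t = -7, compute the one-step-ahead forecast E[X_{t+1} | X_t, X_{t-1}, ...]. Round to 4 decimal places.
E[X_{t+1} \mid \mathcal F_t] = 2.3050

For an AR(p) model X_t = c + sum_i phi_i X_{t-i} + eps_t, the
one-step-ahead conditional mean is
  E[X_{t+1} | X_t, ...] = c + sum_i phi_i X_{t+1-i}.
Substitute known values:
  E[X_{t+1} | ...] = 2 + (0.393) * (-7) + (0.06) * (-2) + (0.397) * (8)
                   = 2.3050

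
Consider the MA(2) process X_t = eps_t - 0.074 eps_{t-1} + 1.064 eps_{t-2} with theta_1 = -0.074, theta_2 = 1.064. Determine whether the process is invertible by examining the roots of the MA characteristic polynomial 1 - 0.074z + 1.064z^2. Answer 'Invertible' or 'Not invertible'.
\text{Not invertible}

The MA(q) characteristic polynomial is P(z) = 1 - 0.074z + 1.064z^2.
Invertibility requires all roots to lie outside the unit circle, i.e. |z| > 1 for every root.
Set 1 + (-0.074) z + (1.064) z^2 = 0, i.e. a z^2 + b z + c = 0 with a = 1.064, b = -0.074, c = 1.
Discriminant D = b^2 - 4ac = (-0.074)^2 - 4*(1.064)*1 = 0.005476 - (4.256) = -4.250524.
D < 0, so the roots are the complex-conjugate pair z = (-b +/- i sqrt(-D)) / (2a) = 0.0348 +/- 0.9688i.
For a conjugate pair |z|^2 = z * conj(z) = (product of roots) = c/a = 1/(1.064) = 0.93985, so |z| = sqrt(0.93985) = 0.9695 for both roots.
Moduli of all roots: 0.9695, 0.9695.
All moduli strictly greater than 1? No.
Verdict: Not invertible.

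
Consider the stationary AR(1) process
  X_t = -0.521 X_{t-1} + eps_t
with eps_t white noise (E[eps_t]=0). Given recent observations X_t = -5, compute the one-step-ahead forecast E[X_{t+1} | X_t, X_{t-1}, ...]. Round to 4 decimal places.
E[X_{t+1} \mid \mathcal F_t] = 2.6050

For an AR(p) model X_t = c + sum_i phi_i X_{t-i} + eps_t, the
one-step-ahead conditional mean is
  E[X_{t+1} | X_t, ...] = c + sum_i phi_i X_{t+1-i}.
Substitute known values:
  E[X_{t+1} | ...] = (-0.521) * (-5)
                   = 2.6050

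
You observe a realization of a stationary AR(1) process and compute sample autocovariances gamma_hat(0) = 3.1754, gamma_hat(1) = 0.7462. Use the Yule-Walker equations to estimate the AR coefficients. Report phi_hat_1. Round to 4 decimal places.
\hat\phi_{1} = 0.2350

The Yule-Walker equations for an AR(p) process read, in matrix form,
  Gamma_p phi = r_p,   with   (Gamma_p)_{ij} = gamma(|i - j|),
                       (r_p)_i = gamma(i),   i,j = 1..p.
Substitute the sample gammas (Toeplitz matrix and right-hand side of size 1):
  Gamma_p = [[3.1754]]
  r_p     = [0.7462]
With p = 1 this is the single equation gamma(0) phi_1 = gamma(1):
  phi_hat_1 = gamma(1) / gamma(0) = 0.7462 / 3.1754 = 0.2350.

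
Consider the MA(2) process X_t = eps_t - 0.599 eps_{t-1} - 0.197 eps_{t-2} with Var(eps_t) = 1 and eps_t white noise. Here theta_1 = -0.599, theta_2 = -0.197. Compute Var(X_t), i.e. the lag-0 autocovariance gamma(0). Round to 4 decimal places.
\gamma(0) = 1.3976

For an MA(q) process X_t = eps_t + sum_i theta_i eps_{t-i} with
Var(eps_t) = sigma^2, the variance is
  gamma(0) = sigma^2 * (1 + sum_i theta_i^2).
  sum_i theta_i^2 = (-0.599)^2 + (-0.197)^2 = 0.358801 + 0.038809 = 0.39761.
  gamma(0) = 1 * (1 + 0.39761) = 1 * 1.39761 = 1.39761, which rounds to 1.3976.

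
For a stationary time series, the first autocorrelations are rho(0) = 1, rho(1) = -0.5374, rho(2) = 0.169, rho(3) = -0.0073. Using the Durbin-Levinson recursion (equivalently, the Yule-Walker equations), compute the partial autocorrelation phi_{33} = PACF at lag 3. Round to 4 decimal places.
\phi_{33} = 0.0120

The PACF at lag k is phi_{kk}, the last component of the solution
to the Yule-Walker system G_k phi = r_k where
  (G_k)_{ij} = rho(|i - j|), (r_k)_i = rho(i), i,j = 1..k.
Equivalently, Durbin-Levinson gives phi_{kk} iteratively:
  phi_{11} = rho(1)
  phi_{kk} = [rho(k) - sum_{j=1..k-1} phi_{k-1,j} rho(k-j)]
            / [1 - sum_{j=1..k-1} phi_{k-1,j} rho(j)],
  phi_{k,j} = phi_{k-1,j} - phi_{kk} phi_{k-1,k-j},  j = 1..k-1.
Step k = 1:
  phi_11 = rho(1) = -0.5374.
Step k = 2:
  phi_22 = [rho(2) - phi_11 rho(1)] / [1 - phi_11 rho(1)] = [0.169 - (-0.5374)(-0.5374)] / [1 - (-0.5374)(-0.5374)]
         = -0.11979876 / 0.71120124 = -0.168446.
  Update: phi_21 = phi_11 - phi_22 phi_11 = -0.5374 - (-0.168446)(-0.5374) = -0.627923.
Step k = 3:
  phi_33 = [rho(3) - phi_21 rho(2) - phi_22 rho(1)] / [1 - phi_21 rho(1) - phi_22 rho(2)]
    numerator   = -0.0073 - (-0.627923)(0.169) - (-0.168446)(-0.5374) = 0.00829624
    denominator = 1 - (-0.627923)(-0.5374) - (-0.168446)(0.169) = 0.69102166
  phi_33 = 0.00829624 / 0.69102166 = 0.012.
Therefore phi_{33} = 0.0120.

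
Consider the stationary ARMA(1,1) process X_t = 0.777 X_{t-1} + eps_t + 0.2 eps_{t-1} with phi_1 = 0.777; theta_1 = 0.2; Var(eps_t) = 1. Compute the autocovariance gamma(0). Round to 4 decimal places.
\gamma(0) = 3.4088

Multiply the model equation by X_{t-k} and take expectations. With theta_0 = psi_0 = 1 and psi_j the MA(infinity) weights, this gives
  gamma(k) - sum_i phi_i gamma(k-i) = c_k,
  c_k = sigma^2 * sum_{j=k..q} theta_j psi_{j-k}   (c_k = 0 for k > q),
using gamma(-m) = gamma(m).
psi-weights needed (psi_j = theta_j + sum_i phi_i psi_{j-i}):
  psi_1 = theta_1 + phi_1 = 0.2 + (0.777) = 0.977
Right-hand sides:
  c_0 = sigma^2 (1 + theta_1 psi_1) = 1 * (1 + (0.2)(0.977)) = 1 * 1.1954 = 1.1954
  c_1 = sigma^2 theta_1 = 1 * (0.2) = 0.2
  c_2 = 0
Equations for k = 0 and k = 1 (AR order 1):
  gamma(0) = phi_1 gamma(1) + c_0
  gamma(1) = phi_1 gamma(0) + c_1
Substituting the second into the first: gamma(0) (1 - phi_1^2) = c_0 + phi_1 c_1, so
  gamma(0) = (c_0 + phi_1 c_1) / (1 - phi_1^2) = (1.1954 + (0.777)(0.2)) / (1 - (0.777)^2) = 1.3508 / 0.396271 = 3.408778.
Therefore gamma(0) = 3.4088 (to 4 decimal places).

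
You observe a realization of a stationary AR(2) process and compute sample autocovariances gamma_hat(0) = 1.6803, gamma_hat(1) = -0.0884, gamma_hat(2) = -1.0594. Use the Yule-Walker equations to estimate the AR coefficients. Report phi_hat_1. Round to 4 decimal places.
\hat\phi_{1} = -0.0860

The Yule-Walker equations for an AR(p) process read, in matrix form,
  Gamma_p phi = r_p,   with   (Gamma_p)_{ij} = gamma(|i - j|),
                       (r_p)_i = gamma(i),   i,j = 1..p.
Substitute the sample gammas (Toeplitz matrix and right-hand side of size 2):
  Gamma_p = [[1.6803, -0.0884], [-0.0884, 1.6803]]
  r_p     = [-0.0884, -1.0594]
Written out:
  1.6803 phi_1 - 0.0884 phi_2 = -0.0884
  -0.0884 phi_1 + 1.6803 phi_2 = -1.0594
Solve by Cramer's rule:
  det = gamma(0)^2 - gamma(1)^2 = (1.6803)^2 - (-0.0884)^2 = 2.82340809 - 0.00781456 = 2.81559353
  phi_hat_1 = [gamma(1) gamma(0) - gamma(1) gamma(2)] / det = [(-0.0884)(1.6803) - (-0.0884)(-1.0594)] / 2.81559353 = -0.24218948 / 2.81559353 = -0.086
  phi_hat_2 = [gamma(0) gamma(2) - gamma(1)^2] / det = [(1.6803)(-1.0594) - (-0.0884)^2] / 2.81559353 = -1.78792438 / 2.81559353 = -0.635
So phi_hat = [-0.0860, -0.6350].
Therefore phi_hat_1 = -0.0860.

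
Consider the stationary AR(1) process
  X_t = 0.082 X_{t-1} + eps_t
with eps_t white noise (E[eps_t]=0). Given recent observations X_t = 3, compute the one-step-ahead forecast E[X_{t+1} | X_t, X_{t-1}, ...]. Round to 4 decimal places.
E[X_{t+1} \mid \mathcal F_t] = 0.2460

For an AR(p) model X_t = c + sum_i phi_i X_{t-i} + eps_t, the
one-step-ahead conditional mean is
  E[X_{t+1} | X_t, ...] = c + sum_i phi_i X_{t+1-i}.
Substitute known values:
  E[X_{t+1} | ...] = (0.082) * (3)
                   = 0.2460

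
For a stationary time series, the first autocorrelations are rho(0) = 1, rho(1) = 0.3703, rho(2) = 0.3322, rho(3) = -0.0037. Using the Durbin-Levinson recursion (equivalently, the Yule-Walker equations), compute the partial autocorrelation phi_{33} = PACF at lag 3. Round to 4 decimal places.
\phi_{33} = -0.2230

The PACF at lag k is phi_{kk}, the last component of the solution
to the Yule-Walker system G_k phi = r_k where
  (G_k)_{ij} = rho(|i - j|), (r_k)_i = rho(i), i,j = 1..k.
Equivalently, Durbin-Levinson gives phi_{kk} iteratively:
  phi_{11} = rho(1)
  phi_{kk} = [rho(k) - sum_{j=1..k-1} phi_{k-1,j} rho(k-j)]
            / [1 - sum_{j=1..k-1} phi_{k-1,j} rho(j)],
  phi_{k,j} = phi_{k-1,j} - phi_{kk} phi_{k-1,k-j},  j = 1..k-1.
Step k = 1:
  phi_11 = rho(1) = 0.3703.
Step k = 2:
  phi_22 = [rho(2) - phi_11 rho(1)] / [1 - phi_11 rho(1)] = [0.3322 - (0.3703)(0.3703)] / [1 - (0.3703)(0.3703)]
         = 0.19507791 / 0.86287791 = 0.226078.
  Update: phi_21 = phi_11 - phi_22 phi_11 = 0.3703 - (0.226078)(0.3703) = 0.286583.
Step k = 3:
  phi_33 = [rho(3) - phi_21 rho(2) - phi_22 rho(1)] / [1 - phi_21 rho(1) - phi_22 rho(2)]
    numerator   = -0.0037 - (0.286583)(0.3322) - (0.226078)(0.3703) = -0.18261972
    denominator = 1 - (0.286583)(0.3703) - (0.226078)(0.3322) = 0.81877504
  phi_33 = -0.18261972 / 0.81877504 = -0.223.
Therefore phi_{33} = -0.2230.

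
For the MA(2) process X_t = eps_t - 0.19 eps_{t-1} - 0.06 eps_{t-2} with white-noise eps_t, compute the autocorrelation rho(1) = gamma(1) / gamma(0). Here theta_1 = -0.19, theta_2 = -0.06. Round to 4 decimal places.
\rho(1) = -0.1718

For an MA(q) process with theta_0 = 1, the autocovariance is
  gamma(k) = sigma^2 * sum_{i=0..q-k} theta_i * theta_{i+k},
and rho(k) = gamma(k) / gamma(0). Sigma^2 cancels.
  numerator   = (1)*(-0.19) + (-0.19)*(-0.06) = -0.1786.
  denominator = (1)^2 + (-0.19)^2 + (-0.06)^2 = 1.0397.
  rho(1) = -0.1786 / 1.0397 = -0.1718.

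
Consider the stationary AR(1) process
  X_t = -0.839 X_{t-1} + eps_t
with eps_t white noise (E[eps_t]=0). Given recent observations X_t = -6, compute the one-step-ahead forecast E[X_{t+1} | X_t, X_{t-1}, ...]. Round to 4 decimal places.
E[X_{t+1} \mid \mathcal F_t] = 5.0340

For an AR(p) model X_t = c + sum_i phi_i X_{t-i} + eps_t, the
one-step-ahead conditional mean is
  E[X_{t+1} | X_t, ...] = c + sum_i phi_i X_{t+1-i}.
Substitute known values:
  E[X_{t+1} | ...] = (-0.839) * (-6)
                   = 5.0340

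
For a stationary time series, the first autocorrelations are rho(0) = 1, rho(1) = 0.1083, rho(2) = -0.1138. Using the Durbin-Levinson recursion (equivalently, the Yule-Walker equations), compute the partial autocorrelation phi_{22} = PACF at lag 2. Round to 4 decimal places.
\phi_{22} = -0.1270

The PACF at lag k is phi_{kk}, the last component of the solution
to the Yule-Walker system G_k phi = r_k where
  (G_k)_{ij} = rho(|i - j|), (r_k)_i = rho(i), i,j = 1..k.
Equivalently, Durbin-Levinson gives phi_{kk} iteratively:
  phi_{11} = rho(1)
  phi_{kk} = [rho(k) - sum_{j=1..k-1} phi_{k-1,j} rho(k-j)]
            / [1 - sum_{j=1..k-1} phi_{k-1,j} rho(j)],
  phi_{k,j} = phi_{k-1,j} - phi_{kk} phi_{k-1,k-j},  j = 1..k-1.
Step k = 1:
  phi_11 = rho(1) = 0.1083.
Step k = 2:
  phi_22 = [rho(2) - phi_11 rho(1)] / [1 - phi_11 rho(1)] = [-0.1138 - (0.1083)(0.1083)] / [1 - (0.1083)(0.1083)]
         = -0.12552889 / 0.98827111 = -0.127.
Therefore phi_{22} = -0.1270.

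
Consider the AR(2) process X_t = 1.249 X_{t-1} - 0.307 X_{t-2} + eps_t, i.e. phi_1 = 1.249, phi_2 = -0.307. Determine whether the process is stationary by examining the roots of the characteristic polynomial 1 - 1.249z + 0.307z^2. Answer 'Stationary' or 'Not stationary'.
\text{Stationary}

The AR(p) characteristic polynomial is P(z) = 1 - 1.249z + 0.307z^2.
Stationarity requires all roots to lie outside the unit circle, i.e. |z| > 1 for every root.
Set 1 + (-1.249) z + (0.307) z^2 = 0, i.e. a z^2 + b z + c = 0 with a = 0.307, b = -1.249, c = 1.
Discriminant D = b^2 - 4ac = (-1.249)^2 - 4*(0.307)*1 = 1.560001 - (1.228) = 0.332001.
D >= 0, so the roots are real: z = (-b +/- sqrt(D)) / (2a) = (1.249 +/- 0.576195) / (0.614).
  z_1 = (1.249 + 0.576195) / (0.614) = 2.9726,   |z_1| = 2.9726.
  z_2 = (1.249 - 0.576195) / (0.614) = 1.0958,   |z_2| = 1.0958.
Moduli of all roots: 2.9726, 1.0958.
All moduli strictly greater than 1? Yes.
Verdict: Stationary.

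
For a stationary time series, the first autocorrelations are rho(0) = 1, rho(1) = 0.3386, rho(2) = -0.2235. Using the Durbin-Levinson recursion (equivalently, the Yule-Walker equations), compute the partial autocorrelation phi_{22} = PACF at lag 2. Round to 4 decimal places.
\phi_{22} = -0.3819

The PACF at lag k is phi_{kk}, the last component of the solution
to the Yule-Walker system G_k phi = r_k where
  (G_k)_{ij} = rho(|i - j|), (r_k)_i = rho(i), i,j = 1..k.
Equivalently, Durbin-Levinson gives phi_{kk} iteratively:
  phi_{11} = rho(1)
  phi_{kk} = [rho(k) - sum_{j=1..k-1} phi_{k-1,j} rho(k-j)]
            / [1 - sum_{j=1..k-1} phi_{k-1,j} rho(j)],
  phi_{k,j} = phi_{k-1,j} - phi_{kk} phi_{k-1,k-j},  j = 1..k-1.
Step k = 1:
  phi_11 = rho(1) = 0.3386.
Step k = 2:
  phi_22 = [rho(2) - phi_11 rho(1)] / [1 - phi_11 rho(1)] = [-0.2235 - (0.3386)(0.3386)] / [1 - (0.3386)(0.3386)]
         = -0.33814996 / 0.88535004 = -0.3819.
Therefore phi_{22} = -0.3819.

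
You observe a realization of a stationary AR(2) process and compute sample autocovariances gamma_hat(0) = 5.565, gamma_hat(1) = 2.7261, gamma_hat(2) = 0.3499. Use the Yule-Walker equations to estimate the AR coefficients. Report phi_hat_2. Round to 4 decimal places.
\hat\phi_{2} = -0.2330

The Yule-Walker equations for an AR(p) process read, in matrix form,
  Gamma_p phi = r_p,   with   (Gamma_p)_{ij} = gamma(|i - j|),
                       (r_p)_i = gamma(i),   i,j = 1..p.
Substitute the sample gammas (Toeplitz matrix and right-hand side of size 2):
  Gamma_p = [[5.565, 2.7261], [2.7261, 5.565]]
  r_p     = [2.7261, 0.3499]
Written out:
  5.565 phi_1 + 2.7261 phi_2 = 2.7261
  2.7261 phi_1 + 5.565 phi_2 = 0.3499
Solve by Cramer's rule:
  det = gamma(0)^2 - gamma(1)^2 = (5.565)^2 - (2.7261)^2 = 30.969225 - 7.43162121 = 23.53760379
  phi_hat_1 = [gamma(1) gamma(0) - gamma(1) gamma(2)] / det = [(2.7261)(5.565) - (2.7261)(0.3499)] / 23.53760379 = 14.21688411 / 23.53760379 = 0.604
  phi_hat_2 = [gamma(0) gamma(2) - gamma(1)^2] / det = [(5.565)(0.3499) - (2.7261)^2] / 23.53760379 = -5.48442771 / 23.53760379 = -0.233
So phi_hat = [0.6040, -0.2330].
Therefore phi_hat_2 = -0.2330.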